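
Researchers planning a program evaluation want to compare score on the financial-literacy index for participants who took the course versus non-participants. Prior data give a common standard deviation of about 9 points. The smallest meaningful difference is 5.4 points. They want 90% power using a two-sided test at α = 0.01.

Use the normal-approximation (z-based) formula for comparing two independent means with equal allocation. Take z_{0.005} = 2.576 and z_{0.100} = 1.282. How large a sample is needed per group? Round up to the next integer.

n = (z_{α/2} + z_β)² · (σ₁² + σ₂²) / δ²
  = (2.576 + 1.282)² · (2·9² = 162) / 5.4²
  = 14.8842 · 162 / 29.16
  = 82.69
Round up → n = 83 per group.

n = 83 per group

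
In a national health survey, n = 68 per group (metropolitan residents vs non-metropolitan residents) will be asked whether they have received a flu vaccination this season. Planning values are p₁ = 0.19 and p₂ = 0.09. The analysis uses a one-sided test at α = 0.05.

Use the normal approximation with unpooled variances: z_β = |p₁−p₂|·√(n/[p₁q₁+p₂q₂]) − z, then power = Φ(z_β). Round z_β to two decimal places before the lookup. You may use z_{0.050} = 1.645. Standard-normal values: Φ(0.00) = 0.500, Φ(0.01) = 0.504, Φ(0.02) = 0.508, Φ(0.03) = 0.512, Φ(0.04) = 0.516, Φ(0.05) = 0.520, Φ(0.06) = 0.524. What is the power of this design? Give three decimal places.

z_β = |p₁−p₂|·√(n/[p₁q₁+p₂q₂]) − z_α
    = 0.10 · √(68/0.2358) − 1.645
    = 0.10 · 16.9818 − 1.645
    = 1.6982 − 1.645 = 0.0532 → 0.05
Power = Φ(0.05) = 0.520.

Power ≈ 0.520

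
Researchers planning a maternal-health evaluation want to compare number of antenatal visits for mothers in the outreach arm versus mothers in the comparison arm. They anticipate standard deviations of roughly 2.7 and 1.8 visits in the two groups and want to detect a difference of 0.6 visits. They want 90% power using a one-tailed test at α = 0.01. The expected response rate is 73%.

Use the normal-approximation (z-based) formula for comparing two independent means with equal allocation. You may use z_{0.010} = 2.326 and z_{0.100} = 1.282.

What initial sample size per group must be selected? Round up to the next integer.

n = 522 per group

n = (z_α + z_β)² · (σ₁² + σ₂²) / δ²
  = (2.326 + 1.282)² · (2.7² + 1.8² = 10.53) / 0.6²
  = 13.0177 · 10.53 / 0.36
  = 380.77
Adjust for 73% response: 380.77 / 0.73 = 521.60.
Round up → n = 522 per group.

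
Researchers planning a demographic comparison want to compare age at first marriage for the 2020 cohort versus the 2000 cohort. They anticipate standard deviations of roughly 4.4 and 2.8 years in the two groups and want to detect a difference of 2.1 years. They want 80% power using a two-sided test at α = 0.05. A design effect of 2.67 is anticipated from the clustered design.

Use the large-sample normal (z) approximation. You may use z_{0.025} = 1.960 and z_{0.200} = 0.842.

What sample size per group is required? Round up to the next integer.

n = (z_{α/2} + z_β)² · (σ₁² + σ₂²) / δ²
  = (1.960 + 0.842)² · (4.4² + 2.8² = 27.2) / 2.1²
  = 7.8512 · 27.2 / 4.41
  = 48.42
Design effect: 2.67 × 48.42 = 129.29.
Round up → n = 130 per group.

n = 130 per group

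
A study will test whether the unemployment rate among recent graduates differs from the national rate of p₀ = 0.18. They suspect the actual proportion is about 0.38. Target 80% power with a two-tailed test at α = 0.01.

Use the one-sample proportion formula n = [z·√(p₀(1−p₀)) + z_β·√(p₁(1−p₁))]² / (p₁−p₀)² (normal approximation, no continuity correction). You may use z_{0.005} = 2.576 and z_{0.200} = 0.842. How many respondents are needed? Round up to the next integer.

n = 49

n = [z_{α/2}·√(p₀q₀) + z_β·√(p₁q₁)]² / (p₁ − p₀)²
  = [2.576·√(0.18·0.82) + 0.842·√(0.38·0.62)]² / (0.20)²
  = [2.576·0.3842 + 0.842·0.4854]² / 0.0400
  = [1.3984]² / 0.0400
  = 48.89
Round up → n = 49.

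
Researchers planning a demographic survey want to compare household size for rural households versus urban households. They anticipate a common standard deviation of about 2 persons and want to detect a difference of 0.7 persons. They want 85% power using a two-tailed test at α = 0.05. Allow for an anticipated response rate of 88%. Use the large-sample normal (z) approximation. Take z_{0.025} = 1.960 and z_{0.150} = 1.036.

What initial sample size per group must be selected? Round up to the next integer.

n = (z_{α/2} + z_β)² · (σ₁² + σ₂²) / δ²
  = (1.960 + 1.036)² · (2·2² = 8) / 0.7²
  = 8.9760 · 8 / 0.49
  = 146.55
Adjust for 88% response: 146.55 / 0.88 = 166.53.
Round up → n = 167 per group.

n = 167 per group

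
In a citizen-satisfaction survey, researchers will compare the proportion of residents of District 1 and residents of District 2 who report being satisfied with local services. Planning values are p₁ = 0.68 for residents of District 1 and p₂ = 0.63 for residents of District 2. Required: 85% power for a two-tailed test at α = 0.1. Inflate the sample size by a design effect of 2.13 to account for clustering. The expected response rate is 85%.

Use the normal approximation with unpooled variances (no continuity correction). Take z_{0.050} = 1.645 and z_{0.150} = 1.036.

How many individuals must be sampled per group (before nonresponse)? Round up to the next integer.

n = 3248 per group

n = (z_{α/2} + z_β)² · [p₁(1−p₁) + p₂(1−p₂)] / (p₁ − p₂)²
  = (1.645 + 1.036)² · (0.68·0.32 + 0.63·0.37) / (0.05)²
  = (2.681)² · (0.2176 + 0.2331) / 0.0025
  = 7.1878 · 0.4507 / 0.0025
  = 1295.81
Design effect: 2.13 × 1295.81 = 2760.07.
Adjust for 85% response: 2760.07 / 0.85 = 3247.15.
Round up → n = 3248 per group.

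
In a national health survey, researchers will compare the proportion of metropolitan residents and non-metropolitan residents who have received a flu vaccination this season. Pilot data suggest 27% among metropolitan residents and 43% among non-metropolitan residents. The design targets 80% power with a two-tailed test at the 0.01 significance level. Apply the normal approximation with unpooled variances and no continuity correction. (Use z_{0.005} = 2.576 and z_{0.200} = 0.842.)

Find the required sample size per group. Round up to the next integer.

n = 202 per group

n = (z_{α/2} + z_β)² · [p₁(1−p₁) + p₂(1−p₂)] / (p₁ − p₂)²
  = (2.576 + 0.842)² · (0.27·0.73 + 0.43·0.57) / (-0.16)²
  = (3.418)² · (0.1971 + 0.2451) / 0.0256
  = 11.6827 · 0.4422 / 0.0256
  = 201.80
Round up → n = 202 per group.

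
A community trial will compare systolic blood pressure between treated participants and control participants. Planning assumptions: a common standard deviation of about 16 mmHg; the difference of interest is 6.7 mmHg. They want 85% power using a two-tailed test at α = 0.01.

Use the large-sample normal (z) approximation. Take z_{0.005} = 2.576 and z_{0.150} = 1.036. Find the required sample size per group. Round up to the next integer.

n = 149 per group

n = (z_{α/2} + z_β)² · (σ₁² + σ₂²) / δ²
  = (2.576 + 1.036)² · (2·16² = 512) / 6.7²
  = 13.0465 · 512 / 44.89
  = 148.80
Round up → n = 149 per group.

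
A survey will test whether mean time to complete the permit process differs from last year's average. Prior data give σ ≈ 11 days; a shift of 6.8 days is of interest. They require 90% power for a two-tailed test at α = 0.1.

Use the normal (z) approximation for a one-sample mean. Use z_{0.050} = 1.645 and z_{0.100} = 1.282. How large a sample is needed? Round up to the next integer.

n = 23

n = (z_{α/2} + z_β)² · σ² / δ²
  = (1.645 + 1.282)² · 11² / 6.8²
  = 8.5673 · 121 / 46.24
  = 22.42
Round up → n = 23.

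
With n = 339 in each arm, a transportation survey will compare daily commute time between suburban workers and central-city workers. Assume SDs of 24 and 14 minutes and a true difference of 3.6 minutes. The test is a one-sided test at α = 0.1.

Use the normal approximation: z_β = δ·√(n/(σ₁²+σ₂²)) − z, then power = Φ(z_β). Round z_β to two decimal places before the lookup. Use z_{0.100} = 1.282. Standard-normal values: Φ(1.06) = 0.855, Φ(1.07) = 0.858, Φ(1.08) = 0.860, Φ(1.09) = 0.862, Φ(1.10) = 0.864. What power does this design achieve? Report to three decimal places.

z_β = δ·√(n/(σ₁²+σ₂²)) − z_α
    = 3.6 · √(339/772) − 1.282
    = 3.6 · 0.66266 − 1.282
    = 2.3856 − 1.282 = 1.1036 → 1.10
Power = Φ(1.10) = 0.864.

Power ≈ 0.864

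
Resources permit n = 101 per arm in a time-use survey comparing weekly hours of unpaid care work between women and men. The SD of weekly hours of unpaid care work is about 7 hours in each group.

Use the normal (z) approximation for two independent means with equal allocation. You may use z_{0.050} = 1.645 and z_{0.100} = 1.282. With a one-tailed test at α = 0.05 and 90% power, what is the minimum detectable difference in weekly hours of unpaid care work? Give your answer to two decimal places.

Minimum detectable difference ≈ 2.88 hours

δ = (z_α + z_β) · √((σ₁²+σ₂²)/n)
  = (1.645 + 1.282) · √(98/101)
  = 2.927 · √0.9703
  = 2.927 · 0.9850
  = 2.8832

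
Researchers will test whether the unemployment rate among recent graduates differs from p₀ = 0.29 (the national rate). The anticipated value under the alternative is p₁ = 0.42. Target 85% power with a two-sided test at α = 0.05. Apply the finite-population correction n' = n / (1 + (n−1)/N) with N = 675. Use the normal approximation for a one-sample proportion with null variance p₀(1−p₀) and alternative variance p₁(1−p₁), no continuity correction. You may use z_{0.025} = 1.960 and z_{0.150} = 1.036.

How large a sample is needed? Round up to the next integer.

n = 100

n = [z_{α/2}·√(p₀q₀) + z_β·√(p₁q₁)]² / (p₁ − p₀)²
  = [1.960·√(0.29·0.71) + 1.036·√(0.42·0.58)]² / (0.13)²
  = [1.960·0.4538 + 1.036·0.4936]² / 0.0169
  = [1.4007]² / 0.0169
  = 116.09
Finite-population correction (N = 675): 116.09 / (1 + (116.09 − 1)/675) = 99.18.
Round up → n = 100.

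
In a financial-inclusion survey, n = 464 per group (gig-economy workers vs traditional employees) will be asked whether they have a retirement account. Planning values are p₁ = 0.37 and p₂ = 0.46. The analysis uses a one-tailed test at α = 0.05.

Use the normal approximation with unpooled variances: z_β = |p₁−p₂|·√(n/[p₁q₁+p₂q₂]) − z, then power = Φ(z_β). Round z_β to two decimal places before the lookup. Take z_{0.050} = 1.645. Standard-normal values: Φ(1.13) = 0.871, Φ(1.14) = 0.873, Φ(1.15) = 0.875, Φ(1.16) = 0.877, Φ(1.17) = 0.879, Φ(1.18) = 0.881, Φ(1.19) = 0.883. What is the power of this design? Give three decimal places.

Power ≈ 0.875

z_β = |p₁−p₂|·√(n/[p₁q₁+p₂q₂]) − z_α
    = 0.09 · √(464/0.4815) − 1.645
    = 0.09 · 31.0428 − 1.645
    = 2.7939 − 1.645 = 1.1489 → 1.15
Power = Φ(1.15) = 0.875.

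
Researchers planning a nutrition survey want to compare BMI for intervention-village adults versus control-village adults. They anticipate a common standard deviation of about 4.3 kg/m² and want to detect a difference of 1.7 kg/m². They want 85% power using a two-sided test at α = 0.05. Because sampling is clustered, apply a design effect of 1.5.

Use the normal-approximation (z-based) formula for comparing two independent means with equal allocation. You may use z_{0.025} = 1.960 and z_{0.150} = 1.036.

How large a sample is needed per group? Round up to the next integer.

n = (z_{α/2} + z_β)² · (σ₁² + σ₂²) / δ²
  = (1.960 + 1.036)² · (2·4.3² = 36.98) / 1.7²
  = 8.9760 · 36.98 / 2.89
  = 114.86
Design effect: 1.5 × 114.86 = 172.28.
Round up → n = 173 per group.

n = 173 per group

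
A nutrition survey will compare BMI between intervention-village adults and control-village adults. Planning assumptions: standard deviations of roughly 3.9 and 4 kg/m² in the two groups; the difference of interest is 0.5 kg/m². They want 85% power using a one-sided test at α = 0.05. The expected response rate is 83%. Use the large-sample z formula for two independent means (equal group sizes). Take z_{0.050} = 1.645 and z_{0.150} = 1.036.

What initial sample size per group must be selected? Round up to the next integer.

n = 1082 per group

n = (z_α + z_β)² · (σ₁² + σ₂²) / δ²
  = (1.645 + 1.036)² · (3.9² + 4² = 31.21) / 0.5²
  = 7.1878 · 31.21 / 0.25
  = 897.32
Adjust for 83% response: 897.32 / 0.83 = 1081.11.
Round up → n = 1082 per group.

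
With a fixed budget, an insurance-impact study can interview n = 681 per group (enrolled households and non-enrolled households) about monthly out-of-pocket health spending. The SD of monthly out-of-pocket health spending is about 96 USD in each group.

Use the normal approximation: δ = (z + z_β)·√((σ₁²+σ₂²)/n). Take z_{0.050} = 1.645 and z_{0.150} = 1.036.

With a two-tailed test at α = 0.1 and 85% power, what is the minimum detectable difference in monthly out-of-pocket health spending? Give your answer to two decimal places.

δ = (z_{α/2} + z_β) · √((σ₁²+σ₂²)/n)
  = (1.645 + 1.036) · √(18432/681)
  = 2.681 · √27.0661
  = 2.681 · 5.2025
  = 13.9479

Minimum detectable difference ≈ 13.95 USD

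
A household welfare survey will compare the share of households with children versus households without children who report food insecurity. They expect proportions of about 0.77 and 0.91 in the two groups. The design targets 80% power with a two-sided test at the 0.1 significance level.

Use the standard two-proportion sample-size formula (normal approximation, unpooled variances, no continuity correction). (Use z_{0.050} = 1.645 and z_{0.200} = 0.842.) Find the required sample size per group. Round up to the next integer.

n = 82 per group

n = (z_{α/2} + z_β)² · [p₁(1−p₁) + p₂(1−p₂)] / (p₁ − p₂)²
  = (1.645 + 0.842)² · (0.77·0.23 + 0.91·0.09) / (-0.14)²
  = (2.487)² · (0.1771 + 0.0819) / 0.0196
  = 6.1852 · 0.2590 / 0.0196
  = 81.73
Round up → n = 82 per group.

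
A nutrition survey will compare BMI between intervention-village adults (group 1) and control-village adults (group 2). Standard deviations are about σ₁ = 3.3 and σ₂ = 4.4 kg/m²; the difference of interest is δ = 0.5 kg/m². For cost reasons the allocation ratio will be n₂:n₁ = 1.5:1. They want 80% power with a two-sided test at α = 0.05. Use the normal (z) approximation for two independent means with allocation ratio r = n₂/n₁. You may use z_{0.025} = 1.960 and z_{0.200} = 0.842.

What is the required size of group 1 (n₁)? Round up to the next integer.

n₁ = 748

n₁ = (z_{α/2} + z_β)² · (σ₁² + σ₂²/r) / δ²
   = (1.960 + 0.842)² · (3.3² + 4.4²/1.5) / 0.5²
   = 7.8512 · (10.89 + 12.9067) / 0.25
   = 7.8512 · 23.7967 / 0.25
   = 747.33
Round up → n₁ = 748; n₂ = r·n₁ = 1.5 × 748 = 1122.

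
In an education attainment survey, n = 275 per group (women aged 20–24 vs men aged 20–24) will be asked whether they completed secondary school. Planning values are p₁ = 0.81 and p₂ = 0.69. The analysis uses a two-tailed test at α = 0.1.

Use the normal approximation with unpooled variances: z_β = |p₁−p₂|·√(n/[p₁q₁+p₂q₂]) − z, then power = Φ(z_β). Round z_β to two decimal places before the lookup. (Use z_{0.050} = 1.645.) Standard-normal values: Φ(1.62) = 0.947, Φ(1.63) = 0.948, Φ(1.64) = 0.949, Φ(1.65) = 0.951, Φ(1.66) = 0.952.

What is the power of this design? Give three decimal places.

z_β = |p₁−p₂|·√(n/[p₁q₁+p₂q₂]) − z_{α/2}
    = 0.12 · √(275/0.3678) − 1.645
    = 0.12 · 27.3439 − 1.645
    = 3.2813 − 1.645 = 1.6363 → 1.64
Power = Φ(1.64) = 0.949.

Power ≈ 0.949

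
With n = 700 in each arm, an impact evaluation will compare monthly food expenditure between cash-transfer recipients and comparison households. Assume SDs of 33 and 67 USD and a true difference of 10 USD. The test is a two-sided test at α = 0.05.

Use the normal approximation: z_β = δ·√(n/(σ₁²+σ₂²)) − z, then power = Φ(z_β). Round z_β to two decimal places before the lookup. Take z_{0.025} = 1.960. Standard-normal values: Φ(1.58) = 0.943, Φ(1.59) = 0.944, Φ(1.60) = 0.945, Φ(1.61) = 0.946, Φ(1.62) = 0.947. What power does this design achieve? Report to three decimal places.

z_β = δ·√(n/(σ₁²+σ₂²)) − z_{α/2}
    = 10 · √(700/5578) − 1.960
    = 10 · 0.35425 − 1.960
    = 3.5425 − 1.960 = 1.5825 → 1.58
Power = Φ(1.58) = 0.943.

Power ≈ 0.943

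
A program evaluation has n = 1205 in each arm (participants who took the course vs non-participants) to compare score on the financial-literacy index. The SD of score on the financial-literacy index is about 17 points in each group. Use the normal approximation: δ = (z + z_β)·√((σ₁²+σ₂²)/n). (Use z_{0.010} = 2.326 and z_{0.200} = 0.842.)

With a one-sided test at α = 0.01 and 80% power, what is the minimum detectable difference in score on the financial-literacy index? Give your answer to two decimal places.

δ = (z_α + z_β) · √((σ₁²+σ₂²)/n)
  = (2.326 + 0.842) · √(578/1205)
  = 3.168 · √0.47967
  = 3.168 · 0.6926
  = 2.1941

Minimum detectable difference ≈ 2.19 points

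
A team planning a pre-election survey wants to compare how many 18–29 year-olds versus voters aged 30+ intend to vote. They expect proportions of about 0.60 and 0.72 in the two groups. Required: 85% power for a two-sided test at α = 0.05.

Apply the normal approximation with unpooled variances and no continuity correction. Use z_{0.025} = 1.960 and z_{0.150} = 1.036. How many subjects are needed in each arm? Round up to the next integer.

n = 276 per group

n = (z_{α/2} + z_β)² · [p₁(1−p₁) + p₂(1−p₂)] / (p₁ − p₂)²
  = (1.960 + 1.036)² · (0.60·0.40 + 0.72·0.28) / (-0.12)²
  = (2.996)² · (0.2400 + 0.2016) / 0.0144
  = 8.9760 · 0.4416 / 0.0144
  = 275.26
Round up → n = 276 per group.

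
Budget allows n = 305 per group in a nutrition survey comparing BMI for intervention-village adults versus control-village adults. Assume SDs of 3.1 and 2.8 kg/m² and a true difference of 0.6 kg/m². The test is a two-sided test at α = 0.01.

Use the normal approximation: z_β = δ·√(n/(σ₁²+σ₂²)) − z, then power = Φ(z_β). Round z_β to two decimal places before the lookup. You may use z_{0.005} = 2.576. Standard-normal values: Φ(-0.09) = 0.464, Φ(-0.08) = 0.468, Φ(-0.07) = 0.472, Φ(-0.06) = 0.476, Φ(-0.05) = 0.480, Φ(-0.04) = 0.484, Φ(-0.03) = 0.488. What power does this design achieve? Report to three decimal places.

Power ≈ 0.472

z_β = δ·√(n/(σ₁²+σ₂²)) − z_{α/2}
    = 0.6 · √(305/17.45) − 2.576
    = 0.6 · 4.18073 − 2.576
    = 2.5084 − 2.576 = -0.0676 → -0.07
Power = Φ(-0.07) = 0.472.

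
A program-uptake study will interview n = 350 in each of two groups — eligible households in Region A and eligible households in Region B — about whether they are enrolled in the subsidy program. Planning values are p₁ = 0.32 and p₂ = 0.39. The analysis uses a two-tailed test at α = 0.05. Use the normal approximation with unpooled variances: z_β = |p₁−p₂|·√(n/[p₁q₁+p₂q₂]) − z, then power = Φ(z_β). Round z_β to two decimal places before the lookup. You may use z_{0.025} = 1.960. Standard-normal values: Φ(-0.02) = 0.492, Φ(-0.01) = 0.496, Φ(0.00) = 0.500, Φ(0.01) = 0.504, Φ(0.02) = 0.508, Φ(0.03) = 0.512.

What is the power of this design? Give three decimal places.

Power ≈ 0.492

z_β = |p₁−p₂|·√(n/[p₁q₁+p₂q₂]) − z_{α/2}
    = 0.07 · √(350/0.4555) − 1.960
    = 0.07 · 27.7198 − 1.960
    = 1.9404 − 1.960 = -0.0196 → -0.02
Power = Φ(-0.02) = 0.492.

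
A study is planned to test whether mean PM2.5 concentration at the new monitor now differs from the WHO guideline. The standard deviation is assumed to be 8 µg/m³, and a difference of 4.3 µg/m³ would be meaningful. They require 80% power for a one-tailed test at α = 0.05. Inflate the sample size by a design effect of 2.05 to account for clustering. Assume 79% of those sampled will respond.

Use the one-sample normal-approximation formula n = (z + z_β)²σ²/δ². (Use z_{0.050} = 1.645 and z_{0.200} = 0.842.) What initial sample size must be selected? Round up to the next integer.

n = (z_α + z_β)² · σ² / δ²
  = (1.645 + 0.842)² · 8² / 4.3²
  = 6.1852 · 64 / 18.49
  = 21.41
Design effect: 2.05 × 21.41 = 43.89.
Adjust for 79% response: 43.89 / 0.79 = 55.55.
Round up → n = 56.

n = 56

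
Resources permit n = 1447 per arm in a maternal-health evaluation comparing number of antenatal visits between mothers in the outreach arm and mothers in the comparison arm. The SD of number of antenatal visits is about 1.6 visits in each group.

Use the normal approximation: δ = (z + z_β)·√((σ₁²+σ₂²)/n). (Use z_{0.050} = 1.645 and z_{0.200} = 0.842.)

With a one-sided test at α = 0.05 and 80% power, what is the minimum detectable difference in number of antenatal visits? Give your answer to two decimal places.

δ = (z_α + z_β) · √((σ₁²+σ₂²)/n)
  = (1.645 + 0.842) · √(5.12/1447)
  = 2.487 · √0.00354
  = 2.487 · 0.0595
  = 0.1479

Minimum detectable difference ≈ 0.15 visits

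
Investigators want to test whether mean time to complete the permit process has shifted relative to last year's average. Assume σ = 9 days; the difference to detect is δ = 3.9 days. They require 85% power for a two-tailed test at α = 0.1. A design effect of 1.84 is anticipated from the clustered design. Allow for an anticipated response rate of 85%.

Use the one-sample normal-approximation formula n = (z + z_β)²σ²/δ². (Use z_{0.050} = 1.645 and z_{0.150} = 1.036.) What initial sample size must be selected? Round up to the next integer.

n = 83

n = (z_{α/2} + z_β)² · σ² / δ²
  = (1.645 + 1.036)² · 9² / 3.9²
  = 7.1878 · 81 / 15.21
  = 38.28
Design effect: 1.84 × 38.28 = 70.43.
Adjust for 85% response: 70.43 / 0.85 = 82.86.
Round up → n = 83.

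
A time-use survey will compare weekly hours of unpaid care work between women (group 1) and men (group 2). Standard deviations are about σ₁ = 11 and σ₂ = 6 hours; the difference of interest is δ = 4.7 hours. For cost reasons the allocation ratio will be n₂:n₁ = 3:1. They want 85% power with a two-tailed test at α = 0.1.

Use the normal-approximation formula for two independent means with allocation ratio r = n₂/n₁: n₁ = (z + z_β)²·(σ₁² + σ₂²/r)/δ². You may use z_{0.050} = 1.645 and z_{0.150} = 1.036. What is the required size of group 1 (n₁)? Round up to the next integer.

n₁ = (z_{α/2} + z_β)² · (σ₁² + σ₂²/r) / δ²
   = (1.645 + 1.036)² · (11² + 6²/3) / 4.7²
   = 7.1878 · (121 + 12) / 22.09
   = 7.1878 · 133 / 22.09
   = 43.28
Round up → n₁ = 44; n₂ = r·n₁ = 3 × 44 = 132.

n₁ = 44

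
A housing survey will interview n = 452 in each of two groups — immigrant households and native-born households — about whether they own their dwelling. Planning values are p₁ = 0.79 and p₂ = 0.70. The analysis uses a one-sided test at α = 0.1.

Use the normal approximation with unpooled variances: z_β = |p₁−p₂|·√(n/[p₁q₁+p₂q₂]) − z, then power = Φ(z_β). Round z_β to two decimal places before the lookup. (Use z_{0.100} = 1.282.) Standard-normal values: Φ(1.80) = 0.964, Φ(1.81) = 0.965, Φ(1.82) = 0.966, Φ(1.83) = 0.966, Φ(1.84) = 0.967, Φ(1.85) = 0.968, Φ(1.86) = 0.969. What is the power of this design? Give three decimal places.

z_β = |p₁−p₂|·√(n/[p₁q₁+p₂q₂]) − z_α
    = 0.09 · √(452/0.3759) − 1.282
    = 0.09 · 34.6763 − 1.282
    = 3.1209 − 1.282 = 1.8389 → 1.84
Power = Φ(1.84) = 0.967.

Power ≈ 0.967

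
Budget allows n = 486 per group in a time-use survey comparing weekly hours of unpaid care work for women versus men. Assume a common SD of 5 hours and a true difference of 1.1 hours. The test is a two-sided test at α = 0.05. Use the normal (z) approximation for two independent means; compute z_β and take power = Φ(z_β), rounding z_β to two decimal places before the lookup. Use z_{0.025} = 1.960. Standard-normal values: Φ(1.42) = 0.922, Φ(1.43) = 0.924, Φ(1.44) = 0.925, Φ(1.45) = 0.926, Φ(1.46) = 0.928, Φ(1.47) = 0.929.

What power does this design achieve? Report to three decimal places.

z_β = δ·√(n/(σ₁²+σ₂²)) − z_{α/2}
    = 1.1 · √(486/50) − 1.960
    = 1.1 · 3.11769 − 1.960
    = 3.4295 − 1.960 = 1.4695 → 1.47
Power = Φ(1.47) = 0.929.

Power ≈ 0.929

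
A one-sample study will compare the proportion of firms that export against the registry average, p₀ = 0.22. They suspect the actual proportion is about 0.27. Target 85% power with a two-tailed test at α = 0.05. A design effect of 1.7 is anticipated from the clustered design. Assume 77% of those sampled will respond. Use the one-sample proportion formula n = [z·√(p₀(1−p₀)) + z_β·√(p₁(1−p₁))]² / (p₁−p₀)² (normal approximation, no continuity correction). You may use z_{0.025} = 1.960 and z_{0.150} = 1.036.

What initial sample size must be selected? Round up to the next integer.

n = [z_{α/2}·√(p₀q₀) + z_β·√(p₁q₁)]² / (p₁ − p₀)²
  = [1.960·√(0.22·0.78) + 1.036·√(0.27·0.73)]² / (0.05)²
  = [1.960·0.4142 + 1.036·0.4440]² / 0.0025
  = [1.2719]² / 0.0025
  = 647.06
Design effect: 1.7 × 647.06 = 1100.00.
Adjust for 77% response: 1100.00 / 0.77 = 1428.57.
Round up → n = 1429.

n = 1429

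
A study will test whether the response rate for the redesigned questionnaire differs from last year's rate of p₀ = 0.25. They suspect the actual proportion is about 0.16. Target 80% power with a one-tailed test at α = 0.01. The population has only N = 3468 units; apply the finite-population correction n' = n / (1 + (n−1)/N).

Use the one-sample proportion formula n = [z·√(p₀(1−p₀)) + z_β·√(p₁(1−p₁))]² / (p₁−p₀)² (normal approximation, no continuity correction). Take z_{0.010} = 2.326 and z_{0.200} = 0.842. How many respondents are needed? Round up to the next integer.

n = 202

n = [z_α·√(p₀q₀) + z_β·√(p₁q₁)]² / (p₁ − p₀)²
  = [2.326·√(0.25·0.75) + 0.842·√(0.16·0.84)]² / (-0.09)²
  = [2.326·0.4330 + 0.842·0.3666]² / 0.0081
  = [1.3159]² / 0.0081
  = 213.77
Finite-population correction (N = 3468): 213.77 / (1 + (213.77 − 1)/3468) = 201.41.
Round up → n = 202.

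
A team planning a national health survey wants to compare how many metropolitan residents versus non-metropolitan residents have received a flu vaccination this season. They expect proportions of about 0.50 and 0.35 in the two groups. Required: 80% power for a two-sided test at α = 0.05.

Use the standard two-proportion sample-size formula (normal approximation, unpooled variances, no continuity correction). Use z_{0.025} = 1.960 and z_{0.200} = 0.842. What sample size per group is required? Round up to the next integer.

n = 167 per group

n = (z_{α/2} + z_β)² · [p₁(1−p₁) + p₂(1−p₂)] / (p₁ − p₂)²
  = (1.960 + 0.842)² · (0.50·0.50 + 0.35·0.65) / (0.15)²
  = (2.802)² · (0.2500 + 0.2275) / 0.0225
  = 7.8512 · 0.4775 / 0.0225
  = 166.62
Round up → n = 167 per group.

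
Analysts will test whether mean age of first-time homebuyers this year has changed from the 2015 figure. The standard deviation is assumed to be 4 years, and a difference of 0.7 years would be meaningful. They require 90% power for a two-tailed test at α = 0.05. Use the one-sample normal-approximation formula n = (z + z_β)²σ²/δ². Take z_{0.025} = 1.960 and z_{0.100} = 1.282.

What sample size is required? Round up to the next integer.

n = 344

n = (z_{α/2} + z_β)² · σ² / δ²
  = (1.960 + 1.282)² · 4² / 0.7²
  = 10.5106 · 16 / 0.49
  = 343.20
Round up → n = 344.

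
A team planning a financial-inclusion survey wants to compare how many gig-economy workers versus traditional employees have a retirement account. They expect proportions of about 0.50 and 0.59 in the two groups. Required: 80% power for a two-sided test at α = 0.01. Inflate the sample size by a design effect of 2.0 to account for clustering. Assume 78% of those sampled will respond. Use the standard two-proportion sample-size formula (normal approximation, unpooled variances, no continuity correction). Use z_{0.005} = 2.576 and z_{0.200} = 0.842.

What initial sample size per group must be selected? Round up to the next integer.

n = (z_{α/2} + z_β)² · [p₁(1−p₁) + p₂(1−p₂)] / (p₁ − p₂)²
  = (2.576 + 0.842)² · (0.50·0.50 + 0.59·0.41) / (-0.09)²
  = (3.418)² · (0.2500 + 0.2419) / 0.0081
  = 11.6827 · 0.4919 / 0.0081
  = 709.47
Design effect: 2.0 × 709.47 = 1418.95.
Adjust for 78% response: 1418.95 / 0.78 = 1819.16.
Round up → n = 1820 per group.

n = 1820 per group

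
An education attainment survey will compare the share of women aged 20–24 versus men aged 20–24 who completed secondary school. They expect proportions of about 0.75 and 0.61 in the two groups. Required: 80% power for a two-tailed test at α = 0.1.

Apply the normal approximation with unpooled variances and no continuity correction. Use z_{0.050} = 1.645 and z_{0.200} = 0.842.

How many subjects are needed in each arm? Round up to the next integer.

n = (z_{α/2} + z_β)² · [p₁(1−p₁) + p₂(1−p₂)] / (p₁ − p₂)²
  = (1.645 + 0.842)² · (0.75·0.25 + 0.61·0.39) / (0.14)²
  = (2.487)² · (0.1875 + 0.2379) / 0.0196
  = 6.1852 · 0.4254 / 0.0196
  = 134.24
Round up → n = 135 per group.

n = 135 per group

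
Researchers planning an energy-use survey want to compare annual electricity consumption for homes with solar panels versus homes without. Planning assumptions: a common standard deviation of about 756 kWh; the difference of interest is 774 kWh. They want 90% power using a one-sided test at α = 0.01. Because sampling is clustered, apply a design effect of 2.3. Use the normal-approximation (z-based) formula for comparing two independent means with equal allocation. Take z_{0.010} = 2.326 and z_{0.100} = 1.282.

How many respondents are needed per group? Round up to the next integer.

n = (z_α + z_β)² · (σ₁² + σ₂²) / δ²
  = (2.326 + 1.282)² · (2·756² = 1143072) / 774²
  = 13.0177 · 1143072 / 599076
  = 24.84
Design effect: 2.3 × 24.84 = 57.13.
Round up → n = 58 per group.

n = 58 per group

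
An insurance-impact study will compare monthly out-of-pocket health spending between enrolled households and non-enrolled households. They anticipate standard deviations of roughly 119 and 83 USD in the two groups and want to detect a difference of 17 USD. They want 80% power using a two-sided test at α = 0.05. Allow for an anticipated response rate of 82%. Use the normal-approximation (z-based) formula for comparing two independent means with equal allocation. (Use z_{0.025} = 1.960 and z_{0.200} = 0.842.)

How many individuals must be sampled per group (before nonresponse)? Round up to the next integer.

n = (z_{α/2} + z_β)² · (σ₁² + σ₂²) / δ²
  = (1.960 + 0.842)² · (119² + 83² = 21050) / 17²
  = 7.8512 · 21050 / 289
  = 571.86
Adjust for 82% response: 571.86 / 0.82 = 697.39.
Round up → n = 698 per group.

n = 698 per group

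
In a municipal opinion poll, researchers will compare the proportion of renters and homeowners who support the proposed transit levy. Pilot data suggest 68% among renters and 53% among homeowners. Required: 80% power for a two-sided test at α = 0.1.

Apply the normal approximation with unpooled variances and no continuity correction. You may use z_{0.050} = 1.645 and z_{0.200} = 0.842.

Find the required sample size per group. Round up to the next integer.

n = 129 per group

n = (z_{α/2} + z_β)² · [p₁(1−p₁) + p₂(1−p₂)] / (p₁ − p₂)²
  = (1.645 + 0.842)² · (0.68·0.32 + 0.53·0.47) / (0.15)²
  = (2.487)² · (0.2176 + 0.2491) / 0.0225
  = 6.1852 · 0.4667 / 0.0225
  = 128.29
Round up → n = 129 per group.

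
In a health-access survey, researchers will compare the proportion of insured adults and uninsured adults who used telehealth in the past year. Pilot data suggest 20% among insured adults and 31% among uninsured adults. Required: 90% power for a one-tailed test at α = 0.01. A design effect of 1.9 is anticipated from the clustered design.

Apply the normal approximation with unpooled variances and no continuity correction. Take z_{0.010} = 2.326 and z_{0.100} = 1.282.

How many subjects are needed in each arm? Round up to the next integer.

n = (z_α + z_β)² · [p₁(1−p₁) + p₂(1−p₂)] / (p₁ − p₂)²
  = (2.326 + 1.282)² · (0.20·0.80 + 0.31·0.69) / (-0.11)²
  = (3.608)² · (0.1600 + 0.2139) / 0.0121
  = 13.0177 · 0.3739 / 0.0121
  = 402.26
Design effect: 1.9 × 402.26 = 764.29.
Round up → n = 765 per group.

n = 765 per group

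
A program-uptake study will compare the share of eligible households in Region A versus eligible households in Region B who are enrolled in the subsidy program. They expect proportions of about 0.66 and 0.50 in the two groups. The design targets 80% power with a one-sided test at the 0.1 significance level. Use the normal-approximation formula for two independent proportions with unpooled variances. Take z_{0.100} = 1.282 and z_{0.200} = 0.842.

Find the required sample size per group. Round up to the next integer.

n = 84 per group

n = (z_α + z_β)² · [p₁(1−p₁) + p₂(1−p₂)] / (p₁ − p₂)²
  = (1.282 + 0.842)² · (0.66·0.34 + 0.50·0.50) / (0.16)²
  = (2.124)² · (0.2244 + 0.2500) / 0.0256
  = 4.5114 · 0.4744 / 0.0256
  = 83.60
Round up → n = 84 per group.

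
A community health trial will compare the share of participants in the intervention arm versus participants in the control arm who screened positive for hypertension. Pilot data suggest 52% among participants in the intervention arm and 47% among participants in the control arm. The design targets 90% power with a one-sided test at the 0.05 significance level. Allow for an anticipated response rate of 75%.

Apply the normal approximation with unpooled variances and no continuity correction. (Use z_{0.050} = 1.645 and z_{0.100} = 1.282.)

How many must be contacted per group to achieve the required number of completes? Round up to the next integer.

n = 2279 per group

n = (z_α + z_β)² · [p₁(1−p₁) + p₂(1−p₂)] / (p₁ − p₂)²
  = (1.645 + 1.282)² · (0.52·0.48 + 0.47·0.53) / (0.05)²
  = (2.927)² · (0.2496 + 0.2491) / 0.0025
  = 8.5673 · 0.4987 / 0.0025
  = 1709.01
Adjust for 75% response: 1709.01 / 0.75 = 2278.68.
Round up → n = 2279 per group.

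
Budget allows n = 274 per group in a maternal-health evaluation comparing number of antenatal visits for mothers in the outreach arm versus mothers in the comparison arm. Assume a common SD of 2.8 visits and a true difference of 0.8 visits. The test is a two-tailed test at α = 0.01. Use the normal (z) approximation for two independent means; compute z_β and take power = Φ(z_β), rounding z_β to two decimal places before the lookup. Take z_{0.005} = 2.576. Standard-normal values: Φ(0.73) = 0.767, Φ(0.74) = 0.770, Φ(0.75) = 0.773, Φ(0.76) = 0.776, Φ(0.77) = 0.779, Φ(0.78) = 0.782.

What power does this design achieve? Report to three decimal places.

z_β = δ·√(n/(σ₁²+σ₂²)) − z_{α/2}
    = 0.8 · √(274/15.68) − 2.576
    = 0.8 · 4.18025 − 2.576
    = 3.3442 − 2.576 = 0.7682 → 0.77
Power = Φ(0.77) = 0.779.

Power ≈ 0.779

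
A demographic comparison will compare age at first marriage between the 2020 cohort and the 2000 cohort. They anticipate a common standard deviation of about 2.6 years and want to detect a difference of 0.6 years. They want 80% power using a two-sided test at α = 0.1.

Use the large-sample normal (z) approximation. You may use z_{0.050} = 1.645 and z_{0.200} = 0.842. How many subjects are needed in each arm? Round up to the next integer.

n = 233 per group

n = (z_{α/2} + z_β)² · (σ₁² + σ₂²) / δ²
  = (1.645 + 0.842)² · (2·2.6² = 13.52) / 0.6²
  = 6.1852 · 13.52 / 0.36
  = 232.29
Round up → n = 233 per group.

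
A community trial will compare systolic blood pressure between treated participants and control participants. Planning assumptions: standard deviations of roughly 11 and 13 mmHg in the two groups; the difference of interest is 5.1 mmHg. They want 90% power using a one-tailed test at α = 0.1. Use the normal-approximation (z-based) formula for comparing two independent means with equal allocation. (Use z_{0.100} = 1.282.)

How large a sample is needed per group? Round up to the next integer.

n = 74 per group

n = (z_α + z_β)² · (σ₁² + σ₂²) / δ²
  = (1.282 + 1.282)² · (11² + 13² = 290) / 5.1²
  = 6.5741 · 290 / 26.01
  = 73.30
Round up → n = 74 per group.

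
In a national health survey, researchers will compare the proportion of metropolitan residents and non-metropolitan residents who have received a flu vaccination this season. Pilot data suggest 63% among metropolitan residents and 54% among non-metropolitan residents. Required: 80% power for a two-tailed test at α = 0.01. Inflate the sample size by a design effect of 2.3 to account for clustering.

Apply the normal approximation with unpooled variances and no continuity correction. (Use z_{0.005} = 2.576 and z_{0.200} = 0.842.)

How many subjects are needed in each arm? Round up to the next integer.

n = (z_{α/2} + z_β)² · [p₁(1−p₁) + p₂(1−p₂)] / (p₁ − p₂)²
  = (2.576 + 0.842)² · (0.63·0.37 + 0.54·0.46) / (0.09)²
  = (3.418)² · (0.2331 + 0.2484) / 0.0081
  = 11.6827 · 0.4815 / 0.0081
  = 694.47
Design effect: 2.3 × 694.47 = 1597.29.
Round up → n = 1598 per group.

n = 1598 per group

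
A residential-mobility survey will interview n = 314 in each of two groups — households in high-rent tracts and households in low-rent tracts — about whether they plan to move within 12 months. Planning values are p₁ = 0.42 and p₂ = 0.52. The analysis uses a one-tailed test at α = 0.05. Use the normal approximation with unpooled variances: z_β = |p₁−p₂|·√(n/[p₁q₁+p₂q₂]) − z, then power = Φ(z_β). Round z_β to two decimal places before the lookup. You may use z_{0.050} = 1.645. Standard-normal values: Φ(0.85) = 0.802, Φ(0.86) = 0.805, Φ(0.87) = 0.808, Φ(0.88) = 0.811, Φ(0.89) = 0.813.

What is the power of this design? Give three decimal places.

Power ≈ 0.811

z_β = |p₁−p₂|·√(n/[p₁q₁+p₂q₂]) − z_α
    = 0.10 · √(314/0.4932) − 1.645
    = 0.10 · 25.2321 − 1.645
    = 2.5232 − 1.645 = 0.8782 → 0.88
Power = Φ(0.88) = 0.811.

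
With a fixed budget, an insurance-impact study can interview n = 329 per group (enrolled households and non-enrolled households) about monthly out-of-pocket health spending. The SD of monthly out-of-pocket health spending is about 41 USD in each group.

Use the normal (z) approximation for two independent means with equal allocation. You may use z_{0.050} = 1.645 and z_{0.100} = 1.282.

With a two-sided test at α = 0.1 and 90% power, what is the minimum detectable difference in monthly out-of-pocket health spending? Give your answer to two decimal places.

Minimum detectable difference ≈ 9.36 USD

δ = (z_{α/2} + z_β) · √((σ₁²+σ₂²)/n)
  = (1.645 + 1.282) · √(3362/329)
  = 2.927 · √10.2188
  = 2.927 · 3.1967
  = 9.3567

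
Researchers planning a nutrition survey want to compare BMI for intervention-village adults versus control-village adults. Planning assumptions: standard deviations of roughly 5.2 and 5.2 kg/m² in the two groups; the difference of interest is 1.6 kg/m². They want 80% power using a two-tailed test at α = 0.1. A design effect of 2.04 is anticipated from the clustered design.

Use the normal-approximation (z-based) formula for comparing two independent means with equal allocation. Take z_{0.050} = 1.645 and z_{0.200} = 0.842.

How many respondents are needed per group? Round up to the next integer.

n = 267 per group

n = (z_{α/2} + z_β)² · (σ₁² + σ₂²) / δ²
  = (1.645 + 0.842)² · (5.2² + 5.2² = 54.08) / 1.6²
  = 6.1852 · 54.08 / 2.56
  = 130.66
Design effect: 2.04 × 130.66 = 266.55.
Round up → n = 267 per group.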